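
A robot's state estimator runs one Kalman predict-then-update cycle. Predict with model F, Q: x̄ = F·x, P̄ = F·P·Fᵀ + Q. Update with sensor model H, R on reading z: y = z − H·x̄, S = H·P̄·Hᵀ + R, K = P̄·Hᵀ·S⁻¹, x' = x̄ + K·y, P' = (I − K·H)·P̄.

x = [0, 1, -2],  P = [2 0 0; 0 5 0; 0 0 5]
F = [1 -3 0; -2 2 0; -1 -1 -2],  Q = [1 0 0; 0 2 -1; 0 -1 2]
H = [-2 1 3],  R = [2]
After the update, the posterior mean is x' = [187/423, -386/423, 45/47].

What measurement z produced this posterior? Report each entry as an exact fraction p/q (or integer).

z = [1]

x̄ = F·x = [-3, 2, 3]
P̄ = F·P·Fᵀ + Q = [48 -34 13; -34 30 -7; 13 -7 29]
S = H·P̄·Hᵀ + R = [423]
K = P̄·Hᵀ·S⁻¹ = [-91/423; 77/423; 6/47]
x' − x̄ = [1456/423, -1232/423, -96/47] = K·y
y = (KᵀK)⁻¹·Kᵀ·(x' − x̄) = [-16]
z = y + H·x̄ = [-16] + [17] = [1]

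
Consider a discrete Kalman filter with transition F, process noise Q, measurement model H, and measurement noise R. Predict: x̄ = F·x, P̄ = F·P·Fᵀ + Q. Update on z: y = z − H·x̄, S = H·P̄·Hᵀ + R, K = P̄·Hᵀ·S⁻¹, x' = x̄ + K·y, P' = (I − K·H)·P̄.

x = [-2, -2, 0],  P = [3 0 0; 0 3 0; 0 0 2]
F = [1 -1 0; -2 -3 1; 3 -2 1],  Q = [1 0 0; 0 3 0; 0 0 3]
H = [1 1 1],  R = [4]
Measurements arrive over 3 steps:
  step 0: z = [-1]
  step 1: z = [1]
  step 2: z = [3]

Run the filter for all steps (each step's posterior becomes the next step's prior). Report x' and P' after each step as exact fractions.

step 0: x̄ = F·x = [0, 10, -2]
step 0: P̄ = F·P·Fᵀ + Q = [7 3 15; 3 44 2; 15 2 44]
step 0: y = z − H·x̄ = [-9]
step 0: S = H·P̄·Hᵀ + R = [139]
step 0: K = P̄·Hᵀ·S⁻¹ = [25/139; 49/139; 61/139]
step 0: x' = x̄ + K·y = [-225/139, 949/139, -827/139]
step 0: P' = (I − K·H)·P̄ = [348/139 -808/139 560/139; -808/139 3715/139 -2711/139; 560/139 -2711/139 2395/139]
step 1: x̄ = F·x = [-1174/139, -3224/139, -3400/139]
step 1: P̄ = F·P·Fᵀ + Q = [5818/139 14528/139 15785/139; 14528/139 41969/139 40752/139; 15785/139 40752/139 44704/139]
step 1: y = z − H·x̄ = [7937/139]
step 1: S = H·P̄·Hᵀ + R = [235177/139]
step 1: K = P̄·Hᵀ·S⁻¹ = [36131/235177; 97249/235177; 101241/235177]
step 1: x' = x̄ + K·y = [76791/235177, 98235/235177, 28403/235177]
step 1: P' = (I − K·H)·P̄ = [451875/235177 -698217/235177 390866/235177; -698217/235177 2969608/235177 -1882395/235177; 390866/235177 -1882395/235177 1896493/235177]
step 2: x̄ = F·x = [-21444/235177, -419884/235177, 62306/235177]
step 2: P̄ = F·P·Fᵀ + Q = [5053094/235177 10976552/235177 13059187/235177; 10976552/235177 32488298/235177 30296817/235177; 13059187/235177 30296817/235177 36800711/235177]
step 2: y = z − H·x̄ = [1084553/235177]
step 2: S = H·P̄·Hᵀ + R = [183947923/235177]
step 2: K = P̄·Hᵀ·S⁻¹ = [29088833/183947923; 73761667/183947923; 80156715/183947923]
step 2: x' = x̄ + K·y = [117374581/183947923, 11742847/183947923, 418388129/183947923]
step 2: P' = (I − K·H)·P̄ = [354396649/183947923 -538006995/183947923 299965678/183947923; -538006995/183947923 2276461645/183947923 -1443407982/183947923; 299965678/183947923 -1443407982/183947923 1464069164/183947923]

step 0: x' = [-225/139, 949/139, -827/139], P' = [348/139 -808/139 560/139; -808/139 3715/139 -2711/139; 560/139 -2711/139 2395/139]
step 1: x' = [76791/235177, 98235/235177, 28403/235177], P' = [451875/235177 -698217/235177 390866/235177; -698217/235177 2969608/235177 -1882395/235177; 390866/235177 -1882395/235177 1896493/235177]
step 2: x' = [117374581/183947923, 11742847/183947923, 418388129/183947923], P' = [354396649/183947923 -538006995/183947923 299965678/183947923; -538006995/183947923 2276461645/183947923 -1443407982/183947923; 299965678/183947923 -1443407982/183947923 1464069164/183947923]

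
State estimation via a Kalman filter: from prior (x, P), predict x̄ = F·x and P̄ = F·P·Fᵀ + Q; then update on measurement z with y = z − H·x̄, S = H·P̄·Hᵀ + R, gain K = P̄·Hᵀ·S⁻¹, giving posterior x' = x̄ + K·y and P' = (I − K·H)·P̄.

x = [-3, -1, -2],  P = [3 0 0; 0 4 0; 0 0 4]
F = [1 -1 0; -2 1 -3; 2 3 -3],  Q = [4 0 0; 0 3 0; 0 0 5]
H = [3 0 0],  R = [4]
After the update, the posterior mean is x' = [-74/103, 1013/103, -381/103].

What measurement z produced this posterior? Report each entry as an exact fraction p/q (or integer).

x̄ = F·x = [-2, 11, -3]
P̄ = F·P·Fᵀ + Q = [11 -10 -6; -10 55 36; -6 36 89]
S = H·P̄·Hᵀ + R = [103]
K = P̄·Hᵀ·S⁻¹ = [33/103; -30/103; -18/103]
x' − x̄ = [132/103, -120/103, -72/103] = K·y
y = (KᵀK)⁻¹·Kᵀ·(x' − x̄) = [4]
z = y + H·x̄ = [4] + [-6] = [-2]

z = [-2]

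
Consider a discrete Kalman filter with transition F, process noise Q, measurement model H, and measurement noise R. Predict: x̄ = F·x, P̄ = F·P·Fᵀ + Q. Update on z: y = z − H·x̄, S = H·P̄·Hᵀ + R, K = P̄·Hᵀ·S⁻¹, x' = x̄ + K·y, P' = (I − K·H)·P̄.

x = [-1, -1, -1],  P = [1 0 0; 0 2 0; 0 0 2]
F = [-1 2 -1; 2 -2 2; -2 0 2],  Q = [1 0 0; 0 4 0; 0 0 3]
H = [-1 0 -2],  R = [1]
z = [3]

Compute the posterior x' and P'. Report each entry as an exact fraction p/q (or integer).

x' = [-24/65, -112/65, -84/65]
P' = [716/65 -862/65 -354/65; -862/65 1524/65 428/65; -354/65 428/65 191/65]

x̄ = F·x = [0, -2, 0]
P̄ = F·P·Fᵀ + Q = [12 -14 -2; -14 24 4; -2 4 15]
y = z − H·x̄ = [3]
S = H·P̄·Hᵀ + R = [65]
K = P̄·Hᵀ·S⁻¹ = [-8/65; 6/65; -28/65]
x' = x̄ + K·y = [-24/65, -112/65, -84/65]
P' = (I − K·H)·P̄ = [716/65 -862/65 -354/65; -862/65 1524/65 428/65; -354/65 428/65 191/65]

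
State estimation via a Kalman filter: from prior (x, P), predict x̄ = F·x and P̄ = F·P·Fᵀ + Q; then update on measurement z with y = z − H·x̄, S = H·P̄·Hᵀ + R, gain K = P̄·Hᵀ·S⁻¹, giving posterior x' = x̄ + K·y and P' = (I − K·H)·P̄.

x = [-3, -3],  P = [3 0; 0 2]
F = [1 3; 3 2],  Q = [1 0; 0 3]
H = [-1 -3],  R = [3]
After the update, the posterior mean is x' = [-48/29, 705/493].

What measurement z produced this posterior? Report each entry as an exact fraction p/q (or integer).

x̄ = F·x = [-12, -15]
P̄ = F·P·Fᵀ + Q = [22 21; 21 38]
S = H·P̄·Hᵀ + R = [493]
K = P̄·Hᵀ·S⁻¹ = [-5/29; -135/493]
x' − x̄ = [300/29, 8100/493] = K·y
y = (KᵀK)⁻¹·Kᵀ·(x' − x̄) = [-60]
z = y + H·x̄ = [-60] + [57] = [-3]

z = [-3]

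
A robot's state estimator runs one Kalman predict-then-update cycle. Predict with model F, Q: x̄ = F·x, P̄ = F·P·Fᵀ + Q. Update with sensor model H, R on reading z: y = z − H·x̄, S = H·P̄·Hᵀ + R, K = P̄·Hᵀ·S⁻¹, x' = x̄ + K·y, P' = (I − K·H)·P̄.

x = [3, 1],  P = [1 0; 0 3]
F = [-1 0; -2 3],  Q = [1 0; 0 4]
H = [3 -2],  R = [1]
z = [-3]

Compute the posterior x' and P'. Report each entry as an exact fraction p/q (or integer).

x̄ = F·x = [-3, -3]
P̄ = F·P·Fᵀ + Q = [2 2; 2 35]
y = z − H·x̄ = [0]
S = H·P̄·Hᵀ + R = [135]
K = P̄·Hᵀ·S⁻¹ = [2/135; -64/135]
x' = x̄ + K·y = [-3, -3]
P' = (I − K·H)·P̄ = [266/135 398/135; 398/135 629/135]

x' = [-3, -3]
P' = [266/135 398/135; 398/135 629/135]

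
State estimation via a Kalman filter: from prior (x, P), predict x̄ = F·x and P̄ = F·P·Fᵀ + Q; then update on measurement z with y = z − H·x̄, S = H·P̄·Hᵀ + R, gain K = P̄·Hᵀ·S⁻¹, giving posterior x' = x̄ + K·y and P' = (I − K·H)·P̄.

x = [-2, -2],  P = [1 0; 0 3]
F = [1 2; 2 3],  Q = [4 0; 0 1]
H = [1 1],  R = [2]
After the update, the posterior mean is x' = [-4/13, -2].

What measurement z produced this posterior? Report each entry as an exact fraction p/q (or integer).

z = [-2]

x̄ = F·x = [-6, -10]
P̄ = F·P·Fᵀ + Q = [17 20; 20 32]
S = H·P̄·Hᵀ + R = [91]
K = P̄·Hᵀ·S⁻¹ = [37/91; 4/7]
x' − x̄ = [74/13, 8] = K·y
y = (KᵀK)⁻¹·Kᵀ·(x' − x̄) = [14]
z = y + H·x̄ = [14] + [-16] = [-2]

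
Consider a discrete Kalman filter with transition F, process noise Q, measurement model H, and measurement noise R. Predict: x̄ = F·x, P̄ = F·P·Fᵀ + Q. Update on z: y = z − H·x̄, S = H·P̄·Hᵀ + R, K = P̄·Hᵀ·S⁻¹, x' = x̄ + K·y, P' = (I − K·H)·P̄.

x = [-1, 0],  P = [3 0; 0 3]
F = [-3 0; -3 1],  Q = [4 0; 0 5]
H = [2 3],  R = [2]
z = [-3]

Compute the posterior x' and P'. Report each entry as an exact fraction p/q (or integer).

x' = [-31/85, -63/85]
P' = [3266/765 -694/255; -694/255 166/85]

x̄ = F·x = [3, 3]
P̄ = F·P·Fᵀ + Q = [31 27; 27 35]
y = z − H·x̄ = [-18]
S = H·P̄·Hᵀ + R = [765]
K = P̄·Hᵀ·S⁻¹ = [143/765; 53/255]
x' = x̄ + K·y = [-31/85, -63/85]
P' = (I − K·H)·P̄ = [3266/765 -694/255; -694/255 166/85]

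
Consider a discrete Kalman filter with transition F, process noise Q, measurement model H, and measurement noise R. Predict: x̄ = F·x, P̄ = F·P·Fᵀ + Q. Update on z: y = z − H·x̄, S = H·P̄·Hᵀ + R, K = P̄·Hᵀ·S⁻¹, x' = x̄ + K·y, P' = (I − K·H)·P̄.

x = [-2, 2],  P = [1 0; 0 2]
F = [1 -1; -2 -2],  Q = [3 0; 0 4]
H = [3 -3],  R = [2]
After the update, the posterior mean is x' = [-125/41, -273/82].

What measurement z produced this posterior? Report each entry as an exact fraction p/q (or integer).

x̄ = F·x = [-4, 0]
P̄ = F·P·Fᵀ + Q = [6 2; 2 16]
S = H·P̄·Hᵀ + R = [164]
K = P̄·Hᵀ·S⁻¹ = [3/41; -21/82]
x' − x̄ = [39/41, -273/82] = K·y
y = (KᵀK)⁻¹·Kᵀ·(x' − x̄) = [13]
z = y + H·x̄ = [13] + [-12] = [1]

z = [1]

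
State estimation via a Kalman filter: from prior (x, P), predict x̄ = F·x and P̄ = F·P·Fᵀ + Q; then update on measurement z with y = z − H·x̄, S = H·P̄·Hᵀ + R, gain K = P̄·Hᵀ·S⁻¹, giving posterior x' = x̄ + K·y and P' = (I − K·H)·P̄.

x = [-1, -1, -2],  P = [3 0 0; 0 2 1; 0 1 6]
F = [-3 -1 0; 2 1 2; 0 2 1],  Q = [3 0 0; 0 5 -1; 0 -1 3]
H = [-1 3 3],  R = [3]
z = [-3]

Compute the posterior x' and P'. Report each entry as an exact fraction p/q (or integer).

x' = [834/1169, -601/1169, -324/1169]
P' = [24639/1169 -519/1169 8619/1169; -519/1169 5214/1169 -5164/1169; 8619/1169 -5164/1169 8165/1169]

x̄ = F·x = [4, -7, -4]
P̄ = F·P·Fᵀ + Q = [32 -22 -5; -22 47 20; -5 20 21]
y = z − H·x̄ = [34]
S = H·P̄·Hᵀ + R = [1169]
K = P̄·Hᵀ·S⁻¹ = [-113/1169; 223/1169; 128/1169]
x' = x̄ + K·y = [834/1169, -601/1169, -324/1169]
P' = (I − K·H)·P̄ = [24639/1169 -519/1169 8619/1169; -519/1169 5214/1169 -5164/1169; 8619/1169 -5164/1169 8165/1169]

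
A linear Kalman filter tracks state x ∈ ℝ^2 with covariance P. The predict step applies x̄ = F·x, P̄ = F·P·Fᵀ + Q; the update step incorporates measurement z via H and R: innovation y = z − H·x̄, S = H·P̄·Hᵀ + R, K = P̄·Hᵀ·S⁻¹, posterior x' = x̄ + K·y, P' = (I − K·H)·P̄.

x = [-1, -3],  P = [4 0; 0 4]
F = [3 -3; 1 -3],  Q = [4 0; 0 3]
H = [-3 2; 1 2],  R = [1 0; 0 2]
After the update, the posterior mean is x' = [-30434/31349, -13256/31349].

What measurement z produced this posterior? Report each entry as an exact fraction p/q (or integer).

x̄ = F·x = [6, 8]
P̄ = F·P·Fᵀ + Q = [76 48; 48 43]
S = H·P̄·Hᵀ + R = [281 -248; -248 442]
K = P̄·Hᵀ·S⁻¹ = [-7844/31349 7798/31349; 3798/31349 11635/31349]
x' − x̄ = [-218528/31349, -264048/31349] = K·y
y = (KᵀK)⁻¹·Kᵀ·(x' − x̄) = [4, -24]
z = y + H·x̄ = [4, -24] + [-2, 22] = [2, -2]

z = [2, -2]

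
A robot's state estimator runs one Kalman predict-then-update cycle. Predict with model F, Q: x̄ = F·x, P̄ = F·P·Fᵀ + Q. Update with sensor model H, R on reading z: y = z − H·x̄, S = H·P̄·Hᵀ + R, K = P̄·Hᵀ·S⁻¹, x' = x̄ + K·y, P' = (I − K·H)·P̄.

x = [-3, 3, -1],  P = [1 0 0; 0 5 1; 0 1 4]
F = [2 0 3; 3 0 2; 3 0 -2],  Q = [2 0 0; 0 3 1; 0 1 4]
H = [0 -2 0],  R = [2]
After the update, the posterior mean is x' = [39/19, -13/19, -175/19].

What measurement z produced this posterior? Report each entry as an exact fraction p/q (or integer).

z = [1]

x̄ = F·x = [-9, -11, -7]
P̄ = F·P·Fᵀ + Q = [42 30 -18; 30 28 -6; -18 -6 29]
S = H·P̄·Hᵀ + R = [114]
K = P̄·Hᵀ·S⁻¹ = [-10/19; -28/57; 2/19]
x' − x̄ = [210/19, 196/19, -42/19] = K·y
y = (KᵀK)⁻¹·Kᵀ·(x' − x̄) = [-21]
z = y + H·x̄ = [-21] + [22] = [1]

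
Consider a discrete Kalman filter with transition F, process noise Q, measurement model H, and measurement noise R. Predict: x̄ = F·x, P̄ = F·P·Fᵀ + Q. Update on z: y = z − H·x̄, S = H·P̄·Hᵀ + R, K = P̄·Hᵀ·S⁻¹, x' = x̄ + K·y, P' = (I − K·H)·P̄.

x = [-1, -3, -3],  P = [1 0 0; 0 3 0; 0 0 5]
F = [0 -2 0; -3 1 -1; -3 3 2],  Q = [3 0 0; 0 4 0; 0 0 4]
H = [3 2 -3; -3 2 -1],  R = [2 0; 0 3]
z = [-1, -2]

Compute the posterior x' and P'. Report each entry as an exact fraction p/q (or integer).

x' = [196977/194389, 27031/14953, 487282/194389]
P' = [193110/194389 38370/14953 514356/194389; 38370/14953 123277/14953 120440/14953; 514356/194389 120440/14953 1588984/194389]

x̄ = F·x = [6, 3, -12]
P̄ = F·P·Fᵀ + Q = [15 -6 -18; -6 21 8; -18 8 60]
y = z − H·x̄ = [-61, -2]
S = H·P̄·Hᵀ + R = [917 -43; -43 214]
K = P̄·Hᵀ·S⁻¹ = [16941/194389 -32022/194389; 172/14953 3668/14953; -46222/194389 -204/194389]
x' = x̄ + K·y = [196977/194389, 27031/14953, 487282/194389]
P' = (I − K·H)·P̄ = [193110/194389 38370/14953 514356/194389; 38370/14953 123277/14953 120440/14953; 514356/194389 120440/14953 1588984/194389]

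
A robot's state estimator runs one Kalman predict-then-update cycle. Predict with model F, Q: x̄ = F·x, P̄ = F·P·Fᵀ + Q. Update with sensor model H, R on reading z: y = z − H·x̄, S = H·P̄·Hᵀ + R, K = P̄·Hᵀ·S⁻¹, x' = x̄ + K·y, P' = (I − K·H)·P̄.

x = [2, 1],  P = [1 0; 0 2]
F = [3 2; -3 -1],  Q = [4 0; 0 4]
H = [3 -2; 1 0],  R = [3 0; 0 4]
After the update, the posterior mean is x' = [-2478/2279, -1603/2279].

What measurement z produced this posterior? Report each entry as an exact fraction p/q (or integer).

x̄ = F·x = [8, -7]
P̄ = F·P·Fᵀ + Q = [21 -13; -13 15]
S = H·P̄·Hᵀ + R = [408 89; 89 25]
K = P̄·Hᵀ·S⁻¹ = [356/2279 647/2279; -568/2279 837/2279]
x' − x̄ = [-20710/2279, 14350/2279] = K·y
y = (KᵀK)⁻¹·Kᵀ·(x' − x̄) = [-40, -10]
z = y + H·x̄ = [-40, -10] + [38, 8] = [-2, -2]

z = [-2, -2]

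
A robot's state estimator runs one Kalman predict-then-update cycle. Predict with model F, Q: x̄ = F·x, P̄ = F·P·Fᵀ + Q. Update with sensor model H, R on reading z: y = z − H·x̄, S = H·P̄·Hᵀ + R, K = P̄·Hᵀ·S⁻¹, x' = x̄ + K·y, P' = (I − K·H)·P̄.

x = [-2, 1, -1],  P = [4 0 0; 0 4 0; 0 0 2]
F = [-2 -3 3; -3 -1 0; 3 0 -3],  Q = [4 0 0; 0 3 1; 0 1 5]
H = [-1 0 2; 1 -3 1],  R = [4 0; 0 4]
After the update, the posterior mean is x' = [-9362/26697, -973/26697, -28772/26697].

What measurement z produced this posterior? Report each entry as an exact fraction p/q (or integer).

z = [-2, -1]

x̄ = F·x = [-2, 5, -3]
P̄ = F·P·Fᵀ + Q = [74 36 -42; 36 43 -35; -42 -35 59]
S = H·P̄·Hᵀ + R = [482 320; 320 434]
K = P̄·Hᵀ·S⁻¹ = [-11063/26697 3482/26697; -1261/26697 -6944/26697; 7600/26697 1901/26697]
x' − x̄ = [44032/26697, -134458/26697, 51319/26697] = K·y
y = (KᵀK)⁻¹·Kᵀ·(x' − x̄) = [2, 19]
z = y + H·x̄ = [2, 19] + [-4, -20] = [-2, -1]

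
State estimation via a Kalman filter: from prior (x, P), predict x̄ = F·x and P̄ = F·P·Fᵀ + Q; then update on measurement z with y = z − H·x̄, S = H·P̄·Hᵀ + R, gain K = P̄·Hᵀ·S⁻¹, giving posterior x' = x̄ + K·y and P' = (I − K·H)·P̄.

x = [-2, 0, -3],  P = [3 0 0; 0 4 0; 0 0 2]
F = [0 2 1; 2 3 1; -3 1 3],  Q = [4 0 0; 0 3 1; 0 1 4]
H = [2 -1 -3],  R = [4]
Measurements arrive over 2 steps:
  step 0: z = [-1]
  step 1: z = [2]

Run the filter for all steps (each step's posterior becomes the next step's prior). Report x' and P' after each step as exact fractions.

step 0: x' = [-201/89, -612/89, 96/89], P' = [1814/89 2290/89 454/89; 2290/89 4713/89 -43/89; 454/89 -43/89 361/89]
step 1: x' = [-66992/20283, -37312/6761, -19366/20283], P' = [1897855/20283 1259692/6761 -14434/20283; 1259692/6761 2732719/6761 -84293/6761; -14434/20283 -84293/6761 83389/20283]

step 0: x̄ = F·x = [-3, -7, -3]
step 0: P̄ = F·P·Fᵀ + Q = [22 26 14; 26 53 1; 14 1 53]
step 0: y = z − H·x̄ = [-11]
step 0: S = H·P̄·Hᵀ + R = [356]
step 0: K = P̄·Hᵀ·S⁻¹ = [-6/89; -1/89; -33/89]
step 0: x' = x̄ + K·y = [-201/89, -612/89, 96/89]
step 0: P' = (I − K·H)·P̄ = [1814/89 2290/89 454/89; 2290/89 4713/89 -43/89; 454/89 -43/89 361/89]
step 1: x̄ = F·x = [-1128/89, -2142/89, 279/89]
step 1: P̄ = F·P·Fᵀ + Q = [19397/89 38492/89 -4894/89; 38492/89 79339/89 -10671/89; -4894/89 -10671/89 2474/89]
step 1: y = z − H·x̄ = [1129/89]
step 1: S = H·P̄·Hᵀ + R = [20283/89]
step 1: K = P̄·Hᵀ·S⁻¹ = [14984/20283; 9886/6761; -6539/20283]
step 1: x' = x̄ + K·y = [-66992/20283, -37312/6761, -19366/20283]
step 1: P' = (I − K·H)·P̄ = [1897855/20283 1259692/6761 -14434/20283; 1259692/6761 2732719/6761 -84293/6761; -14434/20283 -84293/6761 83389/20283]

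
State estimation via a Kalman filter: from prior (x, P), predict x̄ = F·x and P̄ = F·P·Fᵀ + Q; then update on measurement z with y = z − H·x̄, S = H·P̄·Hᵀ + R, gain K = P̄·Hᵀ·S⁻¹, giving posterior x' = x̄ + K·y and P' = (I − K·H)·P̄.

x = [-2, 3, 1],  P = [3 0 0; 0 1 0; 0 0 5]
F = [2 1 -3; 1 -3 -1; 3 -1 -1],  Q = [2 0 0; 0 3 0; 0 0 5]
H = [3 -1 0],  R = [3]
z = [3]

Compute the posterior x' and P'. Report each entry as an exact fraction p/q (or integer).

x' = [-1334/455, -5358/455, -4313/455]
P' = [1056/455 2682/455 1762/455; 2682/455 7944/455 5049/455; 1762/455 5049/455 11049/455]

x̄ = F·x = [-4, -12, -10]
P̄ = F·P·Fᵀ + Q = [60 18 32; 18 20 17; 32 17 38]
y = z − H·x̄ = [3]
S = H·P̄·Hᵀ + R = [455]
K = P̄·Hᵀ·S⁻¹ = [162/455; 34/455; 79/455]
x' = x̄ + K·y = [-1334/455, -5358/455, -4313/455]
P' = (I − K·H)·P̄ = [1056/455 2682/455 1762/455; 2682/455 7944/455 5049/455; 1762/455 5049/455 11049/455]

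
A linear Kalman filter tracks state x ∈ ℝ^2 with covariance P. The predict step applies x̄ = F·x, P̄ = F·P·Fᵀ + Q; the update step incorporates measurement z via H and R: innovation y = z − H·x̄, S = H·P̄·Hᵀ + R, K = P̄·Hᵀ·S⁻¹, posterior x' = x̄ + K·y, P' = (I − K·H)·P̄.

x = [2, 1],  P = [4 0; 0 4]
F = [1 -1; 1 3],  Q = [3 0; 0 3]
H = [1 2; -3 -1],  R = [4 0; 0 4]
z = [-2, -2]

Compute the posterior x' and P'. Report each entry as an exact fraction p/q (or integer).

x' = [12926/11221, -15892/11221]
P' = [8356/11221 -8308/11221; -8308/11221 17048/11221]

x̄ = F·x = [1, 5]
P̄ = F·P·Fᵀ + Q = [11 -8; -8 43]
y = z − H·x̄ = [-13, 6]
S = H·P̄·Hᵀ + R = [155 -63; -63 98]
K = P̄·Hᵀ·S⁻¹ = [-295/1603 -4190/11221; 921/1603 1969/11221]
x' = x̄ + K·y = [12926/11221, -15892/11221]
P' = (I − K·H)·P̄ = [8356/11221 -8308/11221; -8308/11221 17048/11221]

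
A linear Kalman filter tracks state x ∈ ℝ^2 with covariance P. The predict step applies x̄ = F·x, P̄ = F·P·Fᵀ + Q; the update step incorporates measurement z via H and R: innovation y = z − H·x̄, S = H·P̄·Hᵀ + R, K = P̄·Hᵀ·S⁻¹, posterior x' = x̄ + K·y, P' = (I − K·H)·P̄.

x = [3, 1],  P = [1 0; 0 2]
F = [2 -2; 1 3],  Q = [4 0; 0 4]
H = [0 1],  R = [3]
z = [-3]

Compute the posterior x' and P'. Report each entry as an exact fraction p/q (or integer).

x' = [97/13, -51/26]
P' = [158/13 -15/13; -15/13 69/26]

x̄ = F·x = [4, 6]
P̄ = F·P·Fᵀ + Q = [16 -10; -10 23]
y = z − H·x̄ = [-9]
S = H·P̄·Hᵀ + R = [26]
K = P̄·Hᵀ·S⁻¹ = [-5/13; 23/26]
x' = x̄ + K·y = [97/13, -51/26]
P' = (I − K·H)·P̄ = [158/13 -15/13; -15/13 69/26]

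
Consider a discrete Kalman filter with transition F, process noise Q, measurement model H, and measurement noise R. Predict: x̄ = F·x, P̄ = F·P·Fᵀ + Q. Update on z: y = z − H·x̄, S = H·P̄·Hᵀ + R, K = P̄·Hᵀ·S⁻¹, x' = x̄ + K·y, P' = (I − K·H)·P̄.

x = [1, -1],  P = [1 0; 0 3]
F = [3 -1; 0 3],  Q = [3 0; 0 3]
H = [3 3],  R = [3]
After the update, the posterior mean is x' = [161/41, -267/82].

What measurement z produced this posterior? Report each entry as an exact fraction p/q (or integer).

x̄ = F·x = [4, -3]
P̄ = F·P·Fᵀ + Q = [15 -9; -9 30]
S = H·P̄·Hᵀ + R = [246]
K = P̄·Hᵀ·S⁻¹ = [3/41; 21/82]
x' − x̄ = [-3/41, -21/82] = K·y
y = (KᵀK)⁻¹·Kᵀ·(x' − x̄) = [-1]
z = y + H·x̄ = [-1] + [3] = [2]

z = [2]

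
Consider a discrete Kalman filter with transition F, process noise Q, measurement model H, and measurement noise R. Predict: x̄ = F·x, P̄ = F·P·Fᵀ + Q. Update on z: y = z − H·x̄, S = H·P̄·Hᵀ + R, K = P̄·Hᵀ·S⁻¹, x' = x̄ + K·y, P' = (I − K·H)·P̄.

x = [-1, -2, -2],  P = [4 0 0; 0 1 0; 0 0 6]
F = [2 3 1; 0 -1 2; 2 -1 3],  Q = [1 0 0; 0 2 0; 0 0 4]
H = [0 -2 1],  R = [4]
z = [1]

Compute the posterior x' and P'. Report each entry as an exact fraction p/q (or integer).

x' = [-9, -43/13, -77/13]
P' = [83/3 44/3 92/3; 44/3 764/39 1460/39; 92/3 1460/39 2924/39]

x̄ = F·x = [-10, -2, -6]
P̄ = F·P·Fᵀ + Q = [32 9 31; 9 27 37; 31 37 75]
y = z − H·x̄ = [3]
S = H·P̄·Hᵀ + R = [39]
K = P̄·Hᵀ·S⁻¹ = [1/3; -17/39; 1/39]
x' = x̄ + K·y = [-9, -43/13, -77/13]
P' = (I − K·H)·P̄ = [83/3 44/3 92/3; 44/3 764/39 1460/39; 92/3 1460/39 2924/39]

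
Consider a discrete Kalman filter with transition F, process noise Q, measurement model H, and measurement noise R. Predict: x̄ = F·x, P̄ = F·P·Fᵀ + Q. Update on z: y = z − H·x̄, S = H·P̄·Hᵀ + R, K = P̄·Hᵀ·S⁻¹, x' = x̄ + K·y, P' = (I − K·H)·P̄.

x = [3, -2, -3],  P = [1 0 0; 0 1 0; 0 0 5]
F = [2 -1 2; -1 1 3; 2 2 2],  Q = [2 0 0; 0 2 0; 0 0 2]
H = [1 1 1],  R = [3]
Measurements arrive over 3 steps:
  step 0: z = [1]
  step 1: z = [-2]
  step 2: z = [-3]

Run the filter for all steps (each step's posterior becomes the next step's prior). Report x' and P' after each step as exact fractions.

step 0: x' = [1826/267, -1936/267, 326/267], P' = [1433/267 -847/267 -358/267; -847/267 1847/267 -682/267; -358/267 -682/267 1286/267]
step 1: x' = [1687/103, -1754/103, -106/103], P' = [471893/13802 -187557/6901 -39649/6901; -187557/6901 221196/6901 -25386/6901; -39649/6901 -25386/6901 68344/6901]
step 2: x' = [29699988/717007, -28719159/717007, -3041802/717007], P' = [718925348/3585035 -685292496/3585035 -27395696/3585035; -685292496/3585035 703759377/3585035 -14946648/3585035; -27395696/3585035 -14946648/3585035 43215842/3585035]

step 0: x̄ = F·x = [2, -14, -4]
step 0: P̄ = F·P·Fᵀ + Q = [27 27 22; 27 49 30; 22 30 30]
step 0: y = z − H·x̄ = [17]
step 0: S = H·P̄·Hᵀ + R = [267]
step 0: K = P̄·Hᵀ·S⁻¹ = [76/267; 106/267; 82/267]
step 0: x' = x̄ + K·y = [1826/267, -1936/267, 326/267]
step 0: P' = (I − K·H)·P̄ = [1433/267 -847/267 -358/267; -847/267 1847/267 -682/267; -358/267 -682/267 1286/267]
step 1: x̄ = F·x = [2080/89, -928/89, 144/89]
step 1: P̄ = F·P·Fᵀ + Q = [5503/89 -96/89 420/89; -96/89 5046/89 552/89; 420/89 552/89 1234/89]
step 1: y = z − H·x̄ = [-1474/89]
step 1: S = H·P̄·Hᵀ + R = [13802/89]
step 1: K = P̄·Hᵀ·S⁻¹ = [5827/13802; 2751/6901; 1103/6901]
step 1: x' = x̄ + K·y = [1687/103, -1754/103, -106/103]
step 1: P' = (I − K·H)·P̄ = [471893/13802 -187557/6901 -39649/6901; -187557/6901 221196/6901 -25386/6901; -39649/6901 -25386/6901 68344/6901]
step 2: x̄ = F·x = [4916/103, -3759/103, -346/103]
step 2: P̄ = F·P·Fᵀ + Q = [1986740/6901 -978906/6901 31692/6901; -978906/6901 3093465/13802 18879/6901; 31692/6901 18879/6901 95012/6901]
step 2: y = z − H·x̄ = [-1120/103]
step 2: S = H·P̄·Hᵀ + R = [3585035/13802]
step 2: K = P̄·Hᵀ·S⁻¹ = [2079052/3585035; 1173411/3585035; 291166/3585035]
step 2: x' = x̄ + K·y = [29699988/717007, -28719159/717007, -3041802/717007]
step 2: P' = (I − K·H)·P̄ = [718925348/3585035 -685292496/3585035 -27395696/3585035; -685292496/3585035 703759377/3585035 -14946648/3585035; -27395696/3585035 -14946648/3585035 43215842/3585035]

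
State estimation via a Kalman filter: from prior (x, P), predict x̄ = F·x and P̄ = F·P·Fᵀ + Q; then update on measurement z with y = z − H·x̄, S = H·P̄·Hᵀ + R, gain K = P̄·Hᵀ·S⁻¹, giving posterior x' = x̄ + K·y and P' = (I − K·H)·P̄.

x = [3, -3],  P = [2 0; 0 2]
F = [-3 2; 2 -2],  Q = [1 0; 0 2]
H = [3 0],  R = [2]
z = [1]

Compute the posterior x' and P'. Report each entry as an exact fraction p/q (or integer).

x̄ = F·x = [-15, 12]
P̄ = F·P·Fᵀ + Q = [27 -20; -20 18]
y = z − H·x̄ = [46]
S = H·P̄·Hᵀ + R = [245]
K = P̄·Hᵀ·S⁻¹ = [81/245; -12/49]
x' = x̄ + K·y = [51/245, 36/49]
P' = (I − K·H)·P̄ = [54/245 -8/49; -8/49 162/49]

x' = [51/245, 36/49]
P' = [54/245 -8/49; -8/49 162/49]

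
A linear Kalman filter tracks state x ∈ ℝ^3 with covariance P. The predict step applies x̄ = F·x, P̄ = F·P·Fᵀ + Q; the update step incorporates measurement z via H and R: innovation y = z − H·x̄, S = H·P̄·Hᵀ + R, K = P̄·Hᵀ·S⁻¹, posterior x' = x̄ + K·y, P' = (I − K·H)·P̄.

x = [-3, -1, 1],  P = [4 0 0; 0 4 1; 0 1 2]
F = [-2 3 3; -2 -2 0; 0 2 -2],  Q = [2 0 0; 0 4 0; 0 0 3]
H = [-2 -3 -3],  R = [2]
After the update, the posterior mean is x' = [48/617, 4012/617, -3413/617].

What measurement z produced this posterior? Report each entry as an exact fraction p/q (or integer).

x̄ = F·x = [6, 8, -4]
P̄ = F·P·Fᵀ + Q = [90 -14 12; -14 36 -12; 12 -12 19]
S = H·P̄·Hᵀ + R = [617]
K = P̄·Hᵀ·S⁻¹ = [-174/617; -44/617; -45/617]
x' − x̄ = [-3654/617, -924/617, -945/617] = K·y
y = (KᵀK)⁻¹·Kᵀ·(x' − x̄) = [21]
z = y + H·x̄ = [21] + [-24] = [-3]

z = [-3]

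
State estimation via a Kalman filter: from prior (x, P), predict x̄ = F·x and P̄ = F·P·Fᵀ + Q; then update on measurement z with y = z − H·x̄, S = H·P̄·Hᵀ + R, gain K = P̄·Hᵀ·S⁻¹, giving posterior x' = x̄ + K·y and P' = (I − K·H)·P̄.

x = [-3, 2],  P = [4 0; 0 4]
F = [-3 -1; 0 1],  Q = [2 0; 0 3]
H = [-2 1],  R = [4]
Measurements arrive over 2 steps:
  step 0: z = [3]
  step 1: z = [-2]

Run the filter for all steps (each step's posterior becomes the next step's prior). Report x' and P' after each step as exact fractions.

step 0: x̄ = F·x = [7, 2]
step 0: P̄ = F·P·Fᵀ + Q = [42 -4; -4 7]
step 0: y = z − H·x̄ = [15]
step 0: S = H·P̄·Hᵀ + R = [195]
step 0: K = P̄·Hᵀ·S⁻¹ = [-88/195; 1/13]
step 0: x' = x̄ + K·y = [3/13, 41/13]
step 0: P' = (I − K·H)·P̄ = [446/195 36/13; 36/13 76/13]
step 1: x̄ = F·x = [-50/13, 41/13]
step 1: P̄ = F·P·Fᵀ + Q = [2928/65 -184/13; -184/13 115/13]
step 1: y = z − H·x̄ = [-167/13]
step 1: S = H·P̄·Hᵀ + R = [16227/65]
step 1: K = P̄·Hᵀ·S⁻¹ = [-6776/16227; 805/5409]
step 1: x' = x̄ + K·y = [24634/16227, 6718/5409]
step 1: P' = (I − K·H)·P̄ = [24592/16227 7360/5409; 7360/5409 5980/1803]

step 0: x' = [3/13, 41/13], P' = [446/195 36/13; 36/13 76/13]
step 1: x' = [24634/16227, 6718/5409], P' = [24592/16227 7360/5409; 7360/5409 5980/1803]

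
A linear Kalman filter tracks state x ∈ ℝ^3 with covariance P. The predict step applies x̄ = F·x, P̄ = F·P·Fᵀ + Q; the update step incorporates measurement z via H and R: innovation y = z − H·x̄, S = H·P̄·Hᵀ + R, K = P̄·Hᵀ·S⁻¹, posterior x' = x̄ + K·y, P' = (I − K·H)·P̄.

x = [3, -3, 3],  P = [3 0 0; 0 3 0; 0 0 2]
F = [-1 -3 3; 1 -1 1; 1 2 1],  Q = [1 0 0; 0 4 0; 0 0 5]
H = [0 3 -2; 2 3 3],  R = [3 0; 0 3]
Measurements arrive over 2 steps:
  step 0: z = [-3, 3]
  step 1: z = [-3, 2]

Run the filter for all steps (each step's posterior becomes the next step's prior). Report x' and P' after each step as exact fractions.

step 0: x̄ = F·x = [15, 9, 0]
step 0: P̄ = F·P·Fᵀ + Q = [49 12 -15; 12 12 -1; -15 -1 22]
step 0: y = z − H·x̄ = [-30, -54]
step 0: S = H·P̄·Hᵀ + R = [211 105; 105 451]
step 0: K = P̄·Hᵀ·S⁻¹ = [20421/84136 11849/84136; 11153/84136 8037/84136; -12331/42068 5949/42068]
step 0: x' = x̄ + K·y = [2391/21034, -2841/21034, 12171/10517]
step 0: P' = (I − K·H)·P̄ = [1720317/84136 -441759/84136 -346635/42068; -441759/84136 127709/84136 87417/42068; -346635/42068 87417/42068 74811/21034]
step 1: x̄ = F·x = [39579/10517, 14787/10517, 21051/21034]
step 1: P̄ = F·P·Fᵀ + Q = [1002271/21034 -497871/21034 -121041/42068; -497871/21034 407781/21034 55339/42068; -121041/42068 55339/42068 496837/84136]
step 1: y = z − H·x̄ = [-54861/10517, -268123/21034]
step 1: S = H·P̄·Hᵀ + R = [1948967/10517 131319/10517; 131319/10517 10629805/84136]
step 1: K = P̄·Hᵀ·S⁻¹ = [-710097480/1956753991 312701786/1956753991; 574752464/1956753991 171907026/1956753991; -100303592/1956753991 256284711/1956753991]
step 1: x' = x̄ + K·y = [7082034190/1956753991, -2438251158/1956753991, -785332632/1956753991]
step 1: P' = (I − K·H)·P̄ = [42005517519/1956753991 -11502449112/1956753991 -16188527448/1956753991; -11502449112/1956753991 3480934052/1956753991 4359272382/1956753991; -16188527448/1956753991 4359272382/1956753991 6689363961/1956753991]

step 0: x' = [2391/21034, -2841/21034, 12171/10517], P' = [1720317/84136 -441759/84136 -346635/42068; -441759/84136 127709/84136 87417/42068; -346635/42068 87417/42068 74811/21034]
step 1: x' = [7082034190/1956753991, -2438251158/1956753991, -785332632/1956753991], P' = [42005517519/1956753991 -11502449112/1956753991 -16188527448/1956753991; -11502449112/1956753991 3480934052/1956753991 4359272382/1956753991; -16188527448/1956753991 4359272382/1956753991 6689363961/1956753991]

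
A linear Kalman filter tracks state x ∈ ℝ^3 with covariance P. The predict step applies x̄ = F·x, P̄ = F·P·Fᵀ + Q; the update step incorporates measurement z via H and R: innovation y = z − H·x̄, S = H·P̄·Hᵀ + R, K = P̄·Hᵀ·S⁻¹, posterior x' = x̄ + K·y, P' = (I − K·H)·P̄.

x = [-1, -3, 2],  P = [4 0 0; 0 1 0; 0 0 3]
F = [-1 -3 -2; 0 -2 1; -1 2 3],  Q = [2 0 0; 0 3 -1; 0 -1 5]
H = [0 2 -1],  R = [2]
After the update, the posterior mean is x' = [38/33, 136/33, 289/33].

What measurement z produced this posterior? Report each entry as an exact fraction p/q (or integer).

z = [-1]

x̄ = F·x = [6, 8, 1]
P̄ = F·P·Fᵀ + Q = [27 0 -20; 0 10 4; -20 4 40]
S = H·P̄·Hᵀ + R = [66]
K = P̄·Hᵀ·S⁻¹ = [10/33; 8/33; -16/33]
x' − x̄ = [-160/33, -128/33, 256/33] = K·y
y = (KᵀK)⁻¹·Kᵀ·(x' − x̄) = [-16]
z = y + H·x̄ = [-16] + [15] = [-1]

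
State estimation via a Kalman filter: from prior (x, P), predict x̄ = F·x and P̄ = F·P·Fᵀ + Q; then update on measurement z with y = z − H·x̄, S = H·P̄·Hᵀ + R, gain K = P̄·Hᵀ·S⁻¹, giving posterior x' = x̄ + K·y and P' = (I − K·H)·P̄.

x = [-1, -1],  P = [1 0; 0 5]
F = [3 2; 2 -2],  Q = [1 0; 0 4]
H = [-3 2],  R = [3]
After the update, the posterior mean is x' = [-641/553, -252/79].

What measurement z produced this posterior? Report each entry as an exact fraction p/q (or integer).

x̄ = F·x = [-5, 0]
P̄ = F·P·Fᵀ + Q = [30 -14; -14 28]
S = H·P̄·Hᵀ + R = [553]
K = P̄·Hᵀ·S⁻¹ = [-118/553; 14/79]
x' − x̄ = [2124/553, -252/79] = K·y
y = (KᵀK)⁻¹·Kᵀ·(x' − x̄) = [-18]
z = y + H·x̄ = [-18] + [15] = [-3]

z = [-3]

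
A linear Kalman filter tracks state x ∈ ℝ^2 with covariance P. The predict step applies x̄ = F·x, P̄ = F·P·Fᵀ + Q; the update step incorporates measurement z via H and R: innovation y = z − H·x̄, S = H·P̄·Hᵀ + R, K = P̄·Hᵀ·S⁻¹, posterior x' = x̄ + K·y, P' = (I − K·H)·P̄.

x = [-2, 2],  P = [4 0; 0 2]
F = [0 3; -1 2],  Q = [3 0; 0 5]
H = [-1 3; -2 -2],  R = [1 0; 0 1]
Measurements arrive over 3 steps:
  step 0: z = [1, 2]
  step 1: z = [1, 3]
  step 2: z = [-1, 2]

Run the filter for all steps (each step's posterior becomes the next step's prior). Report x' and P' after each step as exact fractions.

step 0: x' = [-4469/4661, 169/13983], P' = [930/4661 -67/4661; -67/4661 1082/13983]
step 1: x' = [-25489497/19482041, -2285473/19482041], P' = [3745221/19482041 -277023/19482041; -277023/19482041 1498427/19482041]
step 2: x' = [-13636740624/27070638191, -12946493834/27070638191], P' = [5203785381/27070638191 -384936324/27070638191; -384936324/27070638191 2082047001/27070638191]

step 0: x̄ = F·x = [6, 6]
step 0: P̄ = F·P·Fᵀ + Q = [21 12; 12 17]
step 0: y = z − H·x̄ = [-11, 26]
step 0: S = H·P̄·Hᵀ + R = [103 -108; -108 249]
step 0: K = P̄·Hᵀ·S⁻¹ = [-1131/4661 -1726/4661; 1149/4661 -1762/13983]
step 0: x' = x̄ + K·y = [-4469/4661, 169/13983]
step 0: P' = (I − K·H)·P̄ = [930/4661 -67/4661; -67/4661 1082/13983]
step 1: x̄ = F·x = [169/4661, 13745/13983]
step 1: P̄ = F·P·Fᵀ + Q = [17229/4661 2365/4661; 2365/4661 77837/13983]
step 1: y = z − H·x̄ = [-8915/4661, 70453/13983]
step 1: S = H·P̄·Hᵀ + R = [241211/4661 -130676/4661; -130676/4661 588839/13983]
step 1: K = P̄·Hᵀ·S⁻¹ = [-4576290/19482041 -6936396/19482041; 4772304/19482041 -2442808/19482041]
step 1: x' = x̄ + K·y = [-25489497/19482041, -2285473/19482041]
step 1: P' = (I − K·H)·P̄ = [3745221/19482041 -277023/19482041; -277023/19482041 1498427/19482041]
step 2: x̄ = F·x = [-6856419/19482041, 20918551/19482041]
step 2: P̄ = F·P·Fᵀ + Q = [71931966/19482041 9821631/19482041; 9821631/19482041 108257226/19482041]
step 2: y = z − H·x̄ = [-89094113/19482041, 67088346/19482041]
step 2: S = H·P̄·Hᵀ + R = [1006799255/19482041 -544965948/19482041; -544965948/19482041 818811857/19482041]
step 2: K = P̄·Hᵀ·S⁻¹ = [-6358594353/27070638191 -9637698114/27070638191; 6631077327/27070638191 -3394221354/27070638191]
step 2: x' = x̄ + K·y = [-13636740624/27070638191, -12946493834/27070638191]
step 2: P' = (I − K·H)·P̄ = [5203785381/27070638191 -384936324/27070638191; -384936324/27070638191 2082047001/27070638191]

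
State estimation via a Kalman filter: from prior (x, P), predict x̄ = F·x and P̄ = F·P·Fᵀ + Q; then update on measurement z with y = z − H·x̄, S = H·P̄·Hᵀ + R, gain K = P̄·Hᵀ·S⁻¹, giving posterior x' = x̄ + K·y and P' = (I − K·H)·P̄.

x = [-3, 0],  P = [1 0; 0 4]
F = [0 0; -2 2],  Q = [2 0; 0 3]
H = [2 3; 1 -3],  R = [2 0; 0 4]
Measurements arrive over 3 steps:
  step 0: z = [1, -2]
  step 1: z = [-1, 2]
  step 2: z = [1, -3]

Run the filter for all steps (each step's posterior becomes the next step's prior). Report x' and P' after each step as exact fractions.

step 0: x' = [-725/2506, 1443/2506], P' = [625/1253 -207/1253; -207/1253 253/1253]
step 1: x' = [196993/991682, -461143/991682], P' = [246041/495841 -80343/495841; -80343/495841 98197/495841]
step 2: x' = [-88275848/194844077, 129542045/194844077], P' = [96678277/194844077 -31564971/194844077; -31564971/194844077 38579409/194844077]

step 0: x̄ = F·x = [0, 6]
step 0: P̄ = F·P·Fᵀ + Q = [2 0; 0 23]
step 0: y = z − H·x̄ = [-17, 16]
step 0: S = H·P̄·Hᵀ + R = [217 -203; -203 213]
step 0: K = P̄·Hᵀ·S⁻¹ = [629/2506 89/358; 345/2506 -69/358]
step 0: x' = x̄ + K·y = [-725/2506, 1443/2506]
step 0: P' = (I − K·H)·P̄ = [625/1253 -207/1253; -207/1253 253/1253]
step 1: x̄ = F·x = [0, 2168/1253]
step 1: P̄ = F·P·Fᵀ + Q = [2 0; 0 8927/1253]
step 1: y = z − H·x̄ = [-7757/1253, 9010/1253]
step 1: S = H·P̄·Hᵀ + R = [92873/1253 -75331/1253; -75331/1253 87861/1253]
step 1: K = P̄·Hᵀ·S⁻¹ = [251053/991682 243535/991682; 133905/991682 -187467/991682]
step 1: x' = x̄ + K·y = [196993/991682, -461143/991682]
step 1: P' = (I − K·H)·P̄ = [246041/495841 -80343/495841; -80343/495841 98197/495841]
step 2: x̄ = F·x = [0, -658136/495841]
step 2: P̄ = F·P·Fᵀ + Q = [2 0; 0 3507219/495841]
step 2: y = z − H·x̄ = [2470249/495841, -3461931/495841]
step 2: S = H·P̄·Hᵀ + R = [36523381/495841 -29581607/495841; -29581607/495841 34540017/495841]
step 2: K = P̄·Hᵀ·S⁻¹ = [98661641/389688154 95686595/389688154; 52608285/389688154 -73651599/389688154]
step 2: x' = x̄ + K·y = [-88275848/194844077, 129542045/194844077]
step 2: P' = (I − K·H)·P̄ = [96678277/194844077 -31564971/194844077; -31564971/194844077 38579409/194844077]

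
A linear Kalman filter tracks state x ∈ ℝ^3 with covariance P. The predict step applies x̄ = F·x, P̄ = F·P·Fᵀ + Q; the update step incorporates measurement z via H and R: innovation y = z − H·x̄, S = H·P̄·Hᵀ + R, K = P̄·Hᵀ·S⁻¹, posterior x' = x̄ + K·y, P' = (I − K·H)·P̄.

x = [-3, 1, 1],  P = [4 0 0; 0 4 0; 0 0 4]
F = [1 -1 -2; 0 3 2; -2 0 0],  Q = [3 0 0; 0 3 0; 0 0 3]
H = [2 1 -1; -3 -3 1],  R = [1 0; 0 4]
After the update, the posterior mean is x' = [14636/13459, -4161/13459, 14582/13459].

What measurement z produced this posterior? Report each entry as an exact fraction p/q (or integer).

z = [1, -1]

x̄ = F·x = [-6, 5, 6]
P̄ = F·P·Fᵀ + Q = [27 -28 -8; -28 55 0; -8 0 19]
S = H·P̄·Hᵀ + R = [103 -134; -134 305]
K = P̄·Hᵀ·S⁻¹ = [9700/13459 4041/13459; -11159/13459 -8477/13459; -4913/13459 -261/13459]
x' − x̄ = [95390/13459, -71456/13459, -66172/13459] = K·y
y = (KᵀK)⁻¹·Kᵀ·(x' − x̄) = [14, -10]
z = y + H·x̄ = [14, -10] + [-13, 9] = [1, -1]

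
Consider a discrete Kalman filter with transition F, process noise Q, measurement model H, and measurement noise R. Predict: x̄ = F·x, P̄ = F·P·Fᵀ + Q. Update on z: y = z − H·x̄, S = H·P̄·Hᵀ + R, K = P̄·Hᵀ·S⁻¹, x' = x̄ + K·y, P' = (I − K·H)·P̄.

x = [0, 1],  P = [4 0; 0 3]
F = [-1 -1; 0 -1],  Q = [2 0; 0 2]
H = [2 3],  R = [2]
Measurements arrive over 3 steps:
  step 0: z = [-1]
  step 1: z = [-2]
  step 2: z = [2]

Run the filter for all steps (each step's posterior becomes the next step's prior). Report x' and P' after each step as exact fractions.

step 0: x' = [-11/119, -5/17], P' = [342/119 -30/17; -30/17 22/17]
step 1: x' = [0, -3/5], P' = [194/87 -616/435; -616/435 2408/2175]
step 2: x' = [641/1315, 947/2630], P' = [13448/6575 -8472/6575; -8472/6575 20099/19725]

step 0: x̄ = F·x = [-1, -1]
step 0: P̄ = F·P·Fᵀ + Q = [9 3; 3 5]
step 0: y = z − H·x̄ = [4]
step 0: S = H·P̄·Hᵀ + R = [119]
step 0: K = P̄·Hᵀ·S⁻¹ = [27/119; 3/17]
step 0: x' = x̄ + K·y = [-11/119, -5/17]
step 0: P' = (I − K·H)·P̄ = [342/119 -30/17; -30/17 22/17]
step 1: x̄ = F·x = [46/119, 5/17]
step 1: P̄ = F·P·Fᵀ + Q = [314/119 -8/17; -8/17 56/17]
step 1: y = z − H·x̄ = [-435/119]
step 1: S = H·P̄·Hᵀ + R = [4350/119]
step 1: K = P̄·Hᵀ·S⁻¹ = [46/435; 532/2175]
step 1: x' = x̄ + K·y = [0, -3/5]
step 1: P' = (I − K·H)·P̄ = [194/87 -616/435; -616/435 2408/2175]
step 2: x̄ = F·x = [3/5, 3/5]
step 2: P̄ = F·P·Fᵀ + Q = [1816/725 -224/725; -224/725 6758/2175]
step 2: y = z − H·x̄ = [-1]
step 2: S = H·P̄·Hᵀ + R = [1052/29]
step 2: K = P̄·Hᵀ·S⁻¹ = [148/1315; 631/2630]
step 2: x' = x̄ + K·y = [641/1315, 947/2630]
step 2: P' = (I − K·H)·P̄ = [13448/6575 -8472/6575; -8472/6575 20099/19725]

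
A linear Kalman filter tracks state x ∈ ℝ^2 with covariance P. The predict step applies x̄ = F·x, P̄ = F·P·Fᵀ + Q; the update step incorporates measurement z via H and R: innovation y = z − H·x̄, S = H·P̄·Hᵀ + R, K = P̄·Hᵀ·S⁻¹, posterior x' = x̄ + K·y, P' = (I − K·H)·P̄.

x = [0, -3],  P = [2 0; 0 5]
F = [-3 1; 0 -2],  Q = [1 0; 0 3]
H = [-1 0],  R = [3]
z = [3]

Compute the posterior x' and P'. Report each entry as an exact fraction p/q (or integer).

x̄ = F·x = [-3, 6]
P̄ = F·P·Fᵀ + Q = [24 -10; -10 23]
y = z − H·x̄ = [0]
S = H·P̄·Hᵀ + R = [27]
K = P̄·Hᵀ·S⁻¹ = [-8/9; 10/27]
x' = x̄ + K·y = [-3, 6]
P' = (I − K·H)·P̄ = [8/3 -10/9; -10/9 521/27]

x' = [-3, 6]
P' = [8/3 -10/9; -10/9 521/27]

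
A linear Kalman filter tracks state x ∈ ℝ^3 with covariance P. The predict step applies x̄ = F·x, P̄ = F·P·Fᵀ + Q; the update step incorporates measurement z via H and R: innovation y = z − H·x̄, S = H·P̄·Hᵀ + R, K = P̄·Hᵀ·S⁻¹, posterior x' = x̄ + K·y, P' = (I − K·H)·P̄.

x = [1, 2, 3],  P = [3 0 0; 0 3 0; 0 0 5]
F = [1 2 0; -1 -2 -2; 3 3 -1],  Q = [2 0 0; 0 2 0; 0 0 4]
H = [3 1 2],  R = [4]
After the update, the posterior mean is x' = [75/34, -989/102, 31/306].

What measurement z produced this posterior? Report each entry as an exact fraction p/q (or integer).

x̄ = F·x = [5, -11, 6]
P̄ = F·P·Fᵀ + Q = [17 -15 27; -15 37 -17; 27 -17 63]
S = H·P̄·Hᵀ + R = [612]
K = P̄·Hᵀ·S⁻¹ = [5/34; -7/102; 95/306]
x' − x̄ = [-95/34, 133/102, -1805/306] = K·y
y = (KᵀK)⁻¹·Kᵀ·(x' − x̄) = [-19]
z = y + H·x̄ = [-19] + [16] = [-3]

z = [-3]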